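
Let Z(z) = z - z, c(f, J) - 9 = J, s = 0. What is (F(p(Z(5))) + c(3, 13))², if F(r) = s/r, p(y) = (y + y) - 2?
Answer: 484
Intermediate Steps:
c(f, J) = 9 + J
Z(z) = 0
p(y) = -2 + 2*y (p(y) = 2*y - 2 = -2 + 2*y)
F(r) = 0 (F(r) = 0/r = 0)
(F(p(Z(5))) + c(3, 13))² = (0 + (9 + 13))² = (0 + 22)² = 22² = 484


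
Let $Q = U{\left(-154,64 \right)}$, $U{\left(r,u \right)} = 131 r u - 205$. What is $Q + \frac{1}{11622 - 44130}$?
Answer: $- \frac{41978913229}{32508} \approx -1.2913 \cdot 10^{6}$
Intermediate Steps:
$U{\left(r,u \right)} = -205 + 131 r u$ ($U{\left(r,u \right)} = 131 r u - 205 = -205 + 131 r u$)
$Q = -1291341$ ($Q = -205 + 131 \left(-154\right) 64 = -205 - 1291136 = -1291341$)
$Q + \frac{1}{11622 - 44130} = -1291341 + \frac{1}{11622 - 44130} = -1291341 + \frac{1}{-32508} = -1291341 - \frac{1}{32508} = - \frac{41978913229}{32508}$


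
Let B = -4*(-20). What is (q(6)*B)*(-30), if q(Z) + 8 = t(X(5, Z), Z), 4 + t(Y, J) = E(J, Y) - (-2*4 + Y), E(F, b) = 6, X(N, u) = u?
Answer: 9600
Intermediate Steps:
B = 80
t(Y, J) = 10 - Y (t(Y, J) = -4 + (6 - (-2*4 + Y)) = -4 + (6 - (-8 + Y)) = -4 + (6 + (8 - Y)) = -4 + (14 - Y) = 10 - Y)
q(Z) = 2 - Z (q(Z) = -8 + (10 - Z) = 2 - Z)
(q(6)*B)*(-30) = ((2 - 1*6)*80)*(-30) = ((2 - 6)*80)*(-30) = -4*80*(-30) = -320*(-30) = 9600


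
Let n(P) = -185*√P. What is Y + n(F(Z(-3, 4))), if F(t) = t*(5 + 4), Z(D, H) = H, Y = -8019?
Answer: -9129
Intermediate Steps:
F(t) = 9*t (F(t) = t*9 = 9*t)
Y + n(F(Z(-3, 4))) = -8019 - 185*√(9*4) = -8019 - 185*√36 = -8019 - 185*6 = -8019 - 1110 = -9129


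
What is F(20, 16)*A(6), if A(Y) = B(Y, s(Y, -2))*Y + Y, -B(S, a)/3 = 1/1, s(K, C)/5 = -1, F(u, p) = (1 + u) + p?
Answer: -444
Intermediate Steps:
F(u, p) = 1 + p + u
s(K, C) = -5 (s(K, C) = 5*(-1) = -5)
B(S, a) = -3 (B(S, a) = -3/1 = -3*1 = -3)
A(Y) = -2*Y (A(Y) = -3*Y + Y = -2*Y)
F(20, 16)*A(6) = (1 + 16 + 20)*(-2*6) = 37*(-12) = -444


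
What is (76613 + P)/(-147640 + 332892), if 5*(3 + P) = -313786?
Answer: 17316/231565 ≈ 0.074778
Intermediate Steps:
P = -313801/5 (P = -3 + (⅕)*(-313786) = -3 - 313786/5 = -313801/5 ≈ -62760.)
(76613 + P)/(-147640 + 332892) = (76613 - 313801/5)/(-147640 + 332892) = (69264/5)/185252 = (69264/5)*(1/185252) = 17316/231565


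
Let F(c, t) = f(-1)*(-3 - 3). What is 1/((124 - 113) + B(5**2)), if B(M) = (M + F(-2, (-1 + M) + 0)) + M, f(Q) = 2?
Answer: 1/49 ≈ 0.020408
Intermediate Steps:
F(c, t) = -12 (F(c, t) = 2*(-3 - 3) = 2*(-6) = -12)
B(M) = -12 + 2*M (B(M) = (M - 12) + M = (-12 + M) + M = -12 + 2*M)
1/((124 - 113) + B(5**2)) = 1/((124 - 113) + (-12 + 2*5**2)) = 1/(11 + (-12 + 2*25)) = 1/(11 + (-12 + 50)) = 1/(11 + 38) = 1/49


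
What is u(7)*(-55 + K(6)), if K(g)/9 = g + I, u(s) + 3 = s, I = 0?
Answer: -4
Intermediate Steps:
u(s) = -3 + s
K(g) = 9*g (K(g) = 9*(g + 0) = 9*g)
u(7)*(-55 + K(6)) = (-3 + 7)*(-55 + 9*6) = 4*(-55 + 54) = 4*(-1) = -4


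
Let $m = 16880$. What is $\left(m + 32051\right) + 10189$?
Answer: $59120$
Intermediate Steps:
$\left(m + 32051\right) + 10189 = \left(16880 + 32051\right) + 10189 = 48931 + 10189 = 59120$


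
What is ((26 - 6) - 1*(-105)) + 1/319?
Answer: 39876/319 ≈ 125.00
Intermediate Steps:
((26 - 6) - 1*(-105)) + 1/319 = (20 + 105) + 1/319 = 125 + 1/319 = 39876/319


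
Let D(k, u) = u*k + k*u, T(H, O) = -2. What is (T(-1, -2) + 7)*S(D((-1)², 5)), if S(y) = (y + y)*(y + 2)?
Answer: 1200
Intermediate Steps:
D(k, u) = 2*k*u (D(k, u) = k*u + k*u = 2*k*u)
S(y) = 2*y*(2 + y) (S(y) = (2*y)*(2 + y) = 2*y*(2 + y))
(T(-1, -2) + 7)*S(D((-1)², 5)) = (-2 + 7)*(2*(2*(-1)²*5)*(2 + 2*(-1)²*5)) = 5*(2*(2*1*5)*(2 + 2*1*5)) = 5*(2*10*(2 + 10)) = 5*(2*10*12) = 5*240 = 1200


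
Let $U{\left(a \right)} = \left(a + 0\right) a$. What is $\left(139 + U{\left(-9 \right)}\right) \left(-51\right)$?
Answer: $-11220$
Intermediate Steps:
$U{\left(a \right)} = a^{2}$ ($U{\left(a \right)} = a a = a^{2}$)
$\left(139 + U{\left(-9 \right)}\right) \left(-51\right) = \left(139 + \left(-9\right)^{2}\right) \left(-51\right) = \left(139 + 81\right) \left(-51\right) = 220 \left(-51\right) = -11220$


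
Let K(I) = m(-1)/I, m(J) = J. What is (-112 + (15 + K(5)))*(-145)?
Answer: 14094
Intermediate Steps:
K(I) = -1/I
(-112 + (15 + K(5)))*(-145) = (-112 + (15 - 1/5))*(-145) = (-112 + (15 - 1*⅕))*(-145) = (-112 + (15 - ⅕))*(-145) = (-112 + 74/5)*(-145) = -486/5*(-145) = 14094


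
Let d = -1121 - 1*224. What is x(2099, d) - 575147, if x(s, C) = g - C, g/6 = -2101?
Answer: -586408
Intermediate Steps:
d = -1345 (d = -1121 - 224 = -1345)
g = -12606 (g = 6*(-2101) = -12606)
x(s, C) = -12606 - C
x(2099, d) - 575147 = (-12606 - 1*(-1345)) - 575147 = (-12606 + 1345) - 575147 = -11261 - 575147 = -586408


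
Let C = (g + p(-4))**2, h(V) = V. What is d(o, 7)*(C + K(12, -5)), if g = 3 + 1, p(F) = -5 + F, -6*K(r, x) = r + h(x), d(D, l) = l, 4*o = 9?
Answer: 1001/6 ≈ 166.83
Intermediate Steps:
o = 9/4 (o = (1/4)*9 = 9/4 ≈ 2.2500)
K(r, x) = -r/6 - x/6 (K(r, x) = -(r + x)/6 = -r/6 - x/6)
g = 4
C = 25 (C = (4 + (-5 - 4))**2 = (4 - 9)**2 = (-5)**2 = 25)
d(o, 7)*(C + K(12, -5)) = 7*(25 + (-1/6*12 - 1/6*(-5))) = 7*(25 + (-2 + 5/6)) = 7*(25 - 7/6) = 7*(143/6) = 1001/6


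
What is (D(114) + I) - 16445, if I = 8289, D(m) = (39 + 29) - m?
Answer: -8202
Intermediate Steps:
D(m) = 68 - m
(D(114) + I) - 16445 = ((68 - 1*114) + 8289) - 16445 = ((68 - 114) + 8289) - 16445 = (-46 + 8289) - 16445 = 8243 - 16445 = -8202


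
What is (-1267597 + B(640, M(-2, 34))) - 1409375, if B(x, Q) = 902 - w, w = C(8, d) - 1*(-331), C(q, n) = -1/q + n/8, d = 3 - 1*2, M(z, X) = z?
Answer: -2676401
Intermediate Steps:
d = 1 (d = 3 - 2 = 1)
C(q, n) = -1/q + n/8 (C(q, n) = -1/q + n*(1/8) = -1/q + n/8)
w = 331 (w = (-1/8 + (1/8)*1) - 1*(-331) = (-1*1/8 + 1/8) + 331 = (-1/8 + 1/8) + 331 = 0 + 331 = 331)
B(x, Q) = 571 (B(x, Q) = 902 - 1*331 = 902 - 331 = 571)
(-1267597 + B(640, M(-2, 34))) - 1409375 = (-1267597 + 571) - 1409375 = -1267026 - 1409375 = -2676401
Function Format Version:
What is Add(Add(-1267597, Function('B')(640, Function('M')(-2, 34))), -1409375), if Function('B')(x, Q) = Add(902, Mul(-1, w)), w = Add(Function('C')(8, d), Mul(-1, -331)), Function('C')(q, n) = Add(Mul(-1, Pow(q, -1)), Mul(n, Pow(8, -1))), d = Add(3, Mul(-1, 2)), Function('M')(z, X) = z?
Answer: -2676401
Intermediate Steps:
d = 1 (d = Add(3, -2) = 1)
Function('C')(q, n) = Add(Mul(-1, Pow(q, -1)), Mul(Rational(1, 8), n)) (Function('C')(q, n) = Add(Mul(-1, Pow(q, -1)), Mul(n, Rational(1, 8))) = Add(Mul(-1, Pow(q, -1)), Mul(Rational(1, 8), n)))
w = 331 (w = Add(Add(Mul(-1, Pow(8, -1)), Mul(Rational(1, 8), 1)), Mul(-1, -331)) = Add(Add(Mul(-1, Rational(1, 8)), Rational(1, 8)), 331) = Add(Add(Rational(-1, 8), Rational(1, 8)), 331) = Add(0, 331) = 331)
Function('B')(x, Q) = 571 (Function('B')(x, Q) = Add(902, Mul(-1, 331)) = Add(902, -331) = 571)
Add(Add(-1267597, Function('B')(640, Function('M')(-2, 34))), -1409375) = Add(Add(-1267597, 571), -1409375) = Add(-1267026, -1409375) = -2676401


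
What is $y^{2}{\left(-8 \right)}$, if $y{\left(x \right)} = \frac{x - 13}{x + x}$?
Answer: $\frac{441}{256} \approx 1.7227$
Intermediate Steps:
$y{\left(x \right)} = \frac{-13 + x}{2 x}$
$y^{2}{\left(-8 \right)} = \left(\frac{-13 - 8}{2 \left(-8\right)}\right)^{2} = \left(\frac{1}{2} \left(- \frac{1}{8}\right) \left(-21\right)\right)^{2} = \left(\frac{21}{16}\right)^{2} = \frac{441}{256}$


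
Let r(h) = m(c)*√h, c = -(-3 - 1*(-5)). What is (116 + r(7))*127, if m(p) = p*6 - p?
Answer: 14732 - 1270*√7 ≈ 11372.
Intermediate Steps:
c = -2 (c = -(-3 + 5) = -1*2 = -2)
m(p) = 5*p (m(p) = 6*p - p = 5*p)
r(h) = -10*√h (r(h) = (5*(-2))*√h = -10*√h)
(116 + r(7))*127 = (116 - 10*√7)*127 = 14732 - 1270*√7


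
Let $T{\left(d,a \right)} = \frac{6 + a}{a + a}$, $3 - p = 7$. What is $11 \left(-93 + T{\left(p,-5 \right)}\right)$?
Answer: $- \frac{10241}{10} \approx -1024.1$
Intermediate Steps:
$p = -4$ ($p = 3 - 7 = -4$)
$T{\left(d,a \right)} = \frac{6 + a}{2 a}$
$11 \left(-93 + T{\left(p,-5 \right)}\right) = 11 \left(-93 + \frac{6 - 5}{2 \left(-5\right)}\right) = 11 \left(-93 + \frac{1}{2} \left(- \frac{1}{5}\right) 1\right) = 11 \left(-93 - \frac{1}{10}\right) = 11 \left(- \frac{931}{10}\right) = - \frac{10241}{10}$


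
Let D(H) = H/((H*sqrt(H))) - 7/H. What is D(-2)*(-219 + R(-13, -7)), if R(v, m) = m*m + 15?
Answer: -1085/2 + 155*I*sqrt(2)/2 ≈ -542.5 + 109.6*I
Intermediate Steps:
R(v, m) = 15 + m**2 (R(v, m) = m**2 + 15 = 15 + m**2)
D(H) = 1/sqrt(H) - 7/H (D(H) = H/(H**(3/2)) - 7/H = H/H**(3/2) - 7/H = 1/sqrt(H) - 7/H)
D(-2)*(-219 + R(-13, -7)) = (1/sqrt(-2) - 7/(-2))*(-219 + (15 + (-7)**2)) = (-I*sqrt(2)/2 - 7*(-1/2))*(-219 + (15 + 49)) = (-I*sqrt(2)/2 + 7/2)*(-219 + 64) = (7/2 - I*sqrt(2)/2)*(-155) = -1085/2 + 155*I*sqrt(2)/2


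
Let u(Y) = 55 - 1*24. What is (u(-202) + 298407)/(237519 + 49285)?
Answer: 21317/20486 ≈ 1.0406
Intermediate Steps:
u(Y) = 31 (u(Y) = 55 - 24 = 31)
(u(-202) + 298407)/(237519 + 49285) = (31 + 298407)/(237519 + 49285) = 298438/286804 = 298438*(1/286804) = 21317/20486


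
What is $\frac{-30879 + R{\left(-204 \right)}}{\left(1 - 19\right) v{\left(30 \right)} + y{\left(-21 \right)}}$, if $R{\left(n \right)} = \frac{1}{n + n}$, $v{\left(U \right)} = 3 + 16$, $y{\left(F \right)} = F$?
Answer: $\frac{12598633}{148104} \approx 85.066$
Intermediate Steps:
$v{\left(U \right)} = 19$
$R{\left(n \right)} = \frac{1}{2 n}$
$\frac{-30879 + R{\left(-204 \right)}}{\left(1 - 19\right) v{\left(30 \right)} + y{\left(-21 \right)}} = \frac{-30879 + \frac{1}{2 \left(-204\right)}}{\left(1 - 19\right) 19 - 21} = \frac{-30879 + \frac{1}{2} \left(- \frac{1}{204}\right)}{\left(-18\right) 19 - 21} = \frac{-30879 - \frac{1}{408}}{-342 - 21} = - \frac{12598633}{408 \left(-363\right)} = \left(- \frac{12598633}{408}\right) \left(- \frac{1}{363}\right) = \frac{12598633}{148104}$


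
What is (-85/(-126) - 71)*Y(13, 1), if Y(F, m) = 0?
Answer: 0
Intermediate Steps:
(-85/(-126) - 71)*Y(13, 1) = (-85/(-126) - 71)*0 = (-85*(-1/126) - 71)*0 = (85/126 - 71)*0 = -8861/126*0 = 0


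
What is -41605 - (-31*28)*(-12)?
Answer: -52021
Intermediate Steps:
-41605 - (-31*28)*(-12) = -41605 - (-868)*(-12) = -41605 - 1*10416 = -41605 - 10416 = -52021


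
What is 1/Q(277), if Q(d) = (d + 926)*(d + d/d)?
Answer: 1/334434 ≈ 2.9901e-6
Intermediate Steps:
Q(d) = (1 + d)*(926 + d) (Q(d) = (926 + d)*(d + 1) = (926 + d)*(1 + d) = (1 + d)*(926 + d))
1/Q(277) = 1/(926 + 277² + 927*277) = 1/(926 + 76729 + 256779) = 1/334434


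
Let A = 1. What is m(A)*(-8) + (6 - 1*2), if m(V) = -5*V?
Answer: 44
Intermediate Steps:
m(A)*(-8) + (6 - 1*2) = -5*1*(-8) + (6 - 1*2) = -5*(-8) + (6 - 2) = 40 + 4 = 44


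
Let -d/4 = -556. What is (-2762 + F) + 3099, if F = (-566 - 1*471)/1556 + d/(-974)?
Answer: 253133873/757772 ≈ 334.05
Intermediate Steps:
d = 2224 (d = -4*(-556) = 2224)
F = -2235291/757772 (F = (-566 - 1*471)/1556 + 2224/(-974) = (-566 - 471)*(1/1556) + 2224*(-1/974) = -1037*1/1556 - 1112/487 = -1037/1556 - 1112/487 = -2235291/757772 ≈ -2.9498)
(-2762 + F) + 3099 = (-2762 - 2235291/757772) + 3099 = -2095201555/757772 + 3099 = 253133873/757772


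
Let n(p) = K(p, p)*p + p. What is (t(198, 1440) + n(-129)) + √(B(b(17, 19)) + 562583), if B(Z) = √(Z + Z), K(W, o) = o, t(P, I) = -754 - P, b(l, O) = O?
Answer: 15560 + √(562583 + √38) ≈ 16310.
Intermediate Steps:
B(Z) = √2*√Z (B(Z) = √(2*Z) = √2*√Z)
n(p) = p + p² (n(p) = p*p + p = p² + p = p + p²)
(t(198, 1440) + n(-129)) + √(B(b(17, 19)) + 562583) = ((-754 - 1*198) - 129*(1 - 129)) + √(√2*√19 + 562583) = ((-754 - 198) - 129*(-128)) + √(√38 + 562583) = (-952 + 16512) + √(562583 + √38) = 15560 + √(562583 + √38)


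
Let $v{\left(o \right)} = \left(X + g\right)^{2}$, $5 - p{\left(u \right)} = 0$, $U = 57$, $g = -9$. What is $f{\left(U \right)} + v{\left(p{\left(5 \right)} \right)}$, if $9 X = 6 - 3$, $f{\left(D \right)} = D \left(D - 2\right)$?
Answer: $\frac{28891}{9} \approx 3210.1$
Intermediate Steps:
$f{\left(D \right)} = D \left(-2 + D\right)$
$p{\left(u \right)} = 5$ ($p{\left(u \right)} = 5 - 0 = 5 + 0 = 5$)
$X = \frac{1}{3}$ ($X = \frac{6 - 3}{9} = \frac{1}{9} \cdot 3 = \frac{1}{3} \approx 0.33333$)
$v{\left(o \right)} = \frac{676}{9}$ ($v{\left(o \right)} = \left(\frac{1}{3} - 9\right)^{2} = \left(- \frac{26}{3}\right)^{2} = \frac{676}{9}$)
$f{\left(U \right)} + v{\left(p{\left(5 \right)} \right)} = 57 \left(-2 + 57\right) + \frac{676}{9} = 57 \cdot 55 + \frac{676}{9} = 3135 + \frac{676}{9} = \frac{28891}{9}$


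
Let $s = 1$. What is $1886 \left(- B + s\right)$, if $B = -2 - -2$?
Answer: $1886$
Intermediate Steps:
$B = 0$ ($B = -2 + 2 = 0$)
$1886 \left(- B + s\right) = 1886 \left(\left(-1\right) 0 + 1\right) = 1886 \left(0 + 1\right) = 1886 \cdot 1 = 1886$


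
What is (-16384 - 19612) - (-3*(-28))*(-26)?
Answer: -33812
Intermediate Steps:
(-16384 - 19612) - (-3*(-28))*(-26) = -35996 - 84*(-26) = -35996 - 1*(-2184) = -35996 + 2184 = -33812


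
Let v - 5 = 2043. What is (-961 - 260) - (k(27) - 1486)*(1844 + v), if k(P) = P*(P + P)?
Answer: 107755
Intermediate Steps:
k(P) = 2*P² (k(P) = P*(2*P) = 2*P²)
v = 2048 (v = 5 + 2043 = 2048)
(-961 - 260) - (k(27) - 1486)*(1844 + v) = (-961 - 260) - (2*27² - 1486)*(1844 + 2048) = -1221 - (2*729 - 1486)*3892 = -1221 - (1458 - 1486)*3892 = -1221 - (-28)*3892 = -1221 - 1*(-108976) = -1221 + 108976 = 107755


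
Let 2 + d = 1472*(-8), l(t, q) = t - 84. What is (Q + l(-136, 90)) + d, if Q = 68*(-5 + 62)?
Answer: -8122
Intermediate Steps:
l(t, q) = -84 + t
Q = 3876 (Q = 68*57 = 3876)
d = -11778 (d = -2 + 1472*(-8) = -2 - 11776 = -11778)
(Q + l(-136, 90)) + d = (3876 + (-84 - 136)) - 11778 = (3876 - 220) - 11778 = 3656 - 11778 = -8122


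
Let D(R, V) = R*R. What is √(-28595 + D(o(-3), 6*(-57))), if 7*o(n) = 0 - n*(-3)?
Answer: I*√1401074/7 ≈ 169.1*I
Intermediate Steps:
o(n) = 3*n/7 (o(n) = (0 - n*(-3))/7 = (0 - (-3)*n)/7 = (0 + 3*n)/7 = (3*n)/7 = 3*n/7)
D(R, V) = R²
√(-28595 + D(o(-3), 6*(-57))) = √(-28595 + ((3/7)*(-3))²) = √(-28595 + (-9/7)²) = √(-28595 + 81/49) = √(-1401074/49) = I*√1401074/7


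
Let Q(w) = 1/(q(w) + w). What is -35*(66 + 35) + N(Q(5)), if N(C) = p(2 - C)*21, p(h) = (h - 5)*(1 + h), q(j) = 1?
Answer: -44681/12 ≈ -3723.4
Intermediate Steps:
p(h) = (1 + h)*(-5 + h) (p(h) = (-5 + h)*(1 + h) = (1 + h)*(-5 + h))
Q(w) = 1/(1 + w)
N(C) = -273 + 21*(2 - C)**2 + 84*C (N(C) = (-5 + (2 - C)**2 - 4*(2 - C))*21 = (-5 + (2 - C)**2 + (-8 + 4*C))*21 = (-13 + (2 - C)**2 + 4*C)*21 = -273 + 21*(2 - C)**2 + 84*C)
-35*(66 + 35) + N(Q(5)) = -35*(66 + 35) + (-189 + 21*(1/(1 + 5))**2) = -35*101 + (-189 + 21*(1/6)**2) = -3535 + (-189 + 21*(1/6)**2) = -3535 + (-189 + 21*(1/36)) = -3535 + (-189 + 7/12) = -3535 - 2261/12 = -44681/12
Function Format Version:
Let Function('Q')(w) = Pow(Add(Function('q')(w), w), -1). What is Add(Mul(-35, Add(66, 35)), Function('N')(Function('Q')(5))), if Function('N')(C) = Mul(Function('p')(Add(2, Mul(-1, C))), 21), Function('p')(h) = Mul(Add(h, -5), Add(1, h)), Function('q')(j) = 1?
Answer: Rational(-44681, 12) ≈ -3723.4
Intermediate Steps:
Function('p')(h) = Mul(Add(1, h), Add(-5, h)) (Function('p')(h) = Mul(Add(-5, h), Add(1, h)) = Mul(Add(1, h), Add(-5, h)))
Function('Q')(w) = Pow(Add(1, w), -1)
Function('N')(C) = Add(-273, Mul(21, Pow(Add(2, Mul(-1, C)), 2)), Mul(84, C)) (Function('N')(C) = Mul(Add(-5, Pow(Add(2, Mul(-1, C)), 2), Mul(-4, Add(2, Mul(-1, C)))), 21) = Mul(Add(-5, Pow(Add(2, Mul(-1, C)), 2), Add(-8, Mul(4, C))), 21) = Mul(Add(-13, Pow(Add(2, Mul(-1, C)), 2), Mul(4, C)), 21) = Add(-273, Mul(21, Pow(Add(2, Mul(-1, C)), 2)), Mul(84, C)))
Add(Mul(-35, Add(66, 35)), Function('N')(Function('Q')(5))) = Add(Mul(-35, Add(66, 35)), Add(-189, Mul(21, Pow(Pow(Add(1, 5), -1), 2)))) = Add(Mul(-35, 101), Add(-189, Mul(21, Pow(Pow(6, -1), 2)))) = Add(-3535, Add(-189, Mul(21, Pow(Rational(1, 6), 2)))) = Add(-3535, Add(-189, Mul(21, Rational(1, 36)))) = Add(-3535, Add(-189, Rational(7, 12))) = Add(-3535, Rational(-2261, 12)) = Rational(-44681, 12)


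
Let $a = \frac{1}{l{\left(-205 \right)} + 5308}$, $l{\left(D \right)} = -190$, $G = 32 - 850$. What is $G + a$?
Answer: $- \frac{4186523}{5118} \approx -818.0$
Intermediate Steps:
$G = -818$ ($G = 32 - 850 = -818$)
$a = \frac{1}{5118}$ ($a = \frac{1}{-190 + 5308} = \frac{1}{5118} \approx 0.00019539$)
$G + a = -818 + \frac{1}{5118} = - \frac{4186523}{5118}$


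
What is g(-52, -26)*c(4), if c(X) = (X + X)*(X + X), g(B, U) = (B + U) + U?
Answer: -6656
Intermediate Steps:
g(B, U) = B + 2*U
c(X) = 4*X**2 (c(X) = (2*X)*(2*X) = 4*X**2)
g(-52, -26)*c(4) = (-52 + 2*(-26))*(4*4**2) = (-52 - 52)*(4*16) = -104*64 = -6656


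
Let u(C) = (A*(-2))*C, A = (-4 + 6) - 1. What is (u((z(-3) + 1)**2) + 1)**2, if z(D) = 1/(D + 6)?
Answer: 529/81 ≈ 6.5309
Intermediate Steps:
z(D) = 1/(6 + D)
A = 1 (A = 2 - 1 = 1)
u(C) = -2*C (u(C) = (1*(-2))*C = -2*C)
(u((z(-3) + 1)**2) + 1)**2 = (-2*(1/(6 - 3) + 1)**2 + 1)**2 = (-2*(1/3 + 1)**2 + 1)**2 = (-2*(4/3)**2 + 1)**2 = (-2*16/9 + 1)**2 = (-32/9 + 1)**2 = (-23/9)**2 = 529/81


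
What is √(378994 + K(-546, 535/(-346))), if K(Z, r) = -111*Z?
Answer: 20*√1099 ≈ 663.02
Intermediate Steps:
√(378994 + K(-546, 535/(-346))) = √(378994 - 111*(-546)) = √(378994 + 60606) = √439600 = 20*√1099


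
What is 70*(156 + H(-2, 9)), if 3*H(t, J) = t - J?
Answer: 31990/3 ≈ 10663.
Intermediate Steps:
H(t, J) = -J/3 + t/3 (H(t, J) = (t - J)/3 = -J/3 + t/3)
70*(156 + H(-2, 9)) = 70*(156 + (-⅓*9 + (⅓)*(-2))) = 70*(156 + (-3 - ⅔)) = 70*(156 - 11/3) = 70*(457/3) = 31990/3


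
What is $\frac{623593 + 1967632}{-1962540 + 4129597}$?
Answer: $\frac{2591225}{2167057} \approx 1.1957$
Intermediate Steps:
$\frac{623593 + 1967632}{-1962540 + 4129597} = \frac{2591225}{2167057}$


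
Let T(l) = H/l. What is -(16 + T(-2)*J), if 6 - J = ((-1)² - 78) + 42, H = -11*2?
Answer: -467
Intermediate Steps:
H = -22
J = 41 (J = 6 - (((-1)² - 78) + 42) = 6 - ((1 - 78) + 42) = 6 - (-77 + 42) = 6 - 1*(-35) = 6 + 35 = 41)
T(l) = -22/l
-(16 + T(-2)*J) = -(16 - 22/(-2)*41) = -(16 - 22*(-½)*41) = -(16 + 11*41) = -(16 + 451) = -1*467 = -467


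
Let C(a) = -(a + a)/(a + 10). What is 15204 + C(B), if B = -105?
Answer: 288834/19 ≈ 15202.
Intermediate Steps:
C(a) = -2*a/(10 + a)
15204 + C(B) = 15204 - 2*(-105)/(10 - 105) = 15204 - 2*(-105)/(-95) = 15204 - 2*(-105)*(-1/95) = 15204 - 42/19 = 288834/19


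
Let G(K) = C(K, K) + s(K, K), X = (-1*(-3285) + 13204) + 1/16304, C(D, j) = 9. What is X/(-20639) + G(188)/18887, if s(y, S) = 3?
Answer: -5073479961687/6355442561072 ≈ -0.79829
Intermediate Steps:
X = 268836657/16304 (X = (3285 + 13204) + 1/16304 = 16489 + 1/16304 = 268836657/16304 ≈ 16489.)
G(K) = 12 (G(K) = 9 + 3 = 12)
X/(-20639) + G(188)/18887 = (268836657/16304)/(-20639) + 12/18887 = (268836657/16304)*(-1/20639) + 12*(1/18887) = -268836657/336498256 + 12/18887 = -5073479961687/6355442561072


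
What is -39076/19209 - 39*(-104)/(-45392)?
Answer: -231456187/108991866 ≈ -2.1236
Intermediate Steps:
-39076/19209 - 39*(-104)/(-45392) = -39076*1/19209 + 4056*(-1/45392) = -39076/19209 - 507/5674 = -231456187/108991866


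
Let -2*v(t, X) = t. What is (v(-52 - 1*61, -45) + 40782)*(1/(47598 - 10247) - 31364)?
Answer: -95682707571551/74702 ≈ -1.2809e+9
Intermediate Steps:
v(t, X) = -t/2
(v(-52 - 1*61, -45) + 40782)*(1/(47598 - 10247) - 31364) = (-(-52 - 1*61)/2 + 40782)*(1/(47598 - 10247) - 31364) = (-(-52 - 61)/2 + 40782)*(1/37351 - 31364) = (-½*(-113) + 40782)*(1/37351 - 31364) = (113/2 + 40782)*(-1171476763/37351) = (81677/2)*(-1171476763/37351) = -95682707571551/74702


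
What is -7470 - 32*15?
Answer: -7950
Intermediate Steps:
-7470 - 32*15 = -7470 - 1*480 = -7470 - 480 = -7950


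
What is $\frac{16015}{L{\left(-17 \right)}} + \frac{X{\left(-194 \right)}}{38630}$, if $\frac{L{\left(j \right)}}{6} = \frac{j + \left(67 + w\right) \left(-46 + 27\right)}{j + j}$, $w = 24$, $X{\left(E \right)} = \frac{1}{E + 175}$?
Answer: $\frac{49956749278}{961133715} \approx 51.977$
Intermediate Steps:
$X{\left(E \right)} = \frac{1}{175 + E}$
$L{\left(j \right)} = \frac{3 \left(-1729 + j\right)}{j}$ ($L{\left(j \right)} = 6 \frac{j + \left(67 + 24\right) \left(-46 + 27\right)}{j + j} = 6 \frac{j + 91 \left(-19\right)}{2 j} = 6 \left(j - 1729\right) \frac{1}{2 j} = 6 \left(-1729 + j\right) \frac{1}{2 j} = 6 \frac{-1729 + j}{2 j} = \frac{3 \left(-1729 + j\right)}{j}$)
$\frac{16015}{L{\left(-17 \right)}} + \frac{X{\left(-194 \right)}}{38630} = \frac{16015}{3 - \frac{5187}{-17}} + \frac{1}{\left(175 - 194\right) 38630} = \frac{16015}{3 - - \frac{5187}{17}} + \frac{1}{-19} \cdot \frac{1}{38630} = \frac{16015}{3 + \frac{5187}{17}} - \frac{1}{733970} = \frac{16015}{\frac{5238}{17}} - \frac{1}{733970} = 16015 \cdot \frac{17}{5238} - \frac{1}{733970} = \frac{272255}{5238} - \frac{1}{733970} = \frac{49956749278}{961133715}$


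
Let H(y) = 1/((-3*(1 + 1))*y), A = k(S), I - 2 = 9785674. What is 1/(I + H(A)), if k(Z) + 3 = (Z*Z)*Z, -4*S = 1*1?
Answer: 579/5665906436 ≈ 1.0219e-7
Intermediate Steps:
I = 9785676 (I = 2 + 9785674 = 9785676)
S = -¼ (S = -1/4 = -¼*1 = -¼ ≈ -0.25000)
k(Z) = -3 + Z³ (k(Z) = -3 + (Z*Z)*Z = -3 + Z²*Z = -3 + Z³)
A = -193/64 (A = -3 + (-¼)³ = -3 - 1/64 = -193/64 ≈ -3.0156)
H(y) = -1/(6*y) (H(y) = 1/((-3*2)*y) = 1/(-6*y) = -1/(6*y))
1/(I + H(A)) = 1/(9785676 - 1/(6*(-193/64))) = 1/(9785676 - ⅙*(-64/193)) = 1/(9785676 + 32/579) = 1/(5665906436/579) = 579/5665906436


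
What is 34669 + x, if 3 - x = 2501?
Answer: 32171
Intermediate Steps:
x = -2498 (x = 3 - 1*2501 = 3 - 2501 = -2498)
34669 + x = 34669 - 2498 = 32171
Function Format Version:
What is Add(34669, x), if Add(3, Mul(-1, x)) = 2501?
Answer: 32171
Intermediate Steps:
x = -2498 (x = Add(3, Mul(-1, 2501)) = Add(3, -2501) = -2498)
Add(34669, x) = Add(34669, -2498) = 32171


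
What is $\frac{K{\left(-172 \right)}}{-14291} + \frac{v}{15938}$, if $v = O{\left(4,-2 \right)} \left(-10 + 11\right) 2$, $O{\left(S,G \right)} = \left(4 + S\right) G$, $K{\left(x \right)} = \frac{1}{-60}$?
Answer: $- \frac{13711391}{6833098740} \approx -0.0020066$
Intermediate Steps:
$K{\left(x \right)} = - \frac{1}{60}$
$O{\left(S,G \right)} = G \left(4 + S\right)$
$v = -32$ ($v = - 2 \left(4 + 4\right) \left(-10 + 11\right) 2 = \left(-2\right) 8 \cdot 1 \cdot 2 = \left(-16\right) 2 = -32$)
$\frac{K{\left(-172 \right)}}{-14291} + \frac{v}{15938} = - \frac{1}{60 \left(-14291\right)} - \frac{32}{15938} = \left(- \frac{1}{60}\right) \left(- \frac{1}{14291}\right) - \frac{16}{7969} = \frac{1}{857460} - \frac{16}{7969} = - \frac{13711391}{6833098740}$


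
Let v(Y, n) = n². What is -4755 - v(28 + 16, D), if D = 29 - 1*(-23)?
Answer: -7459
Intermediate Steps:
D = 52 (D = 29 + 23 = 52)
-4755 - v(28 + 16, D) = -4755 - 1*52² = -4755 - 1*2704 = -4755 - 2704 = -7459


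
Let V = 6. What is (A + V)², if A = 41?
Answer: 2209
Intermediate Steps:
(A + V)² = (41 + 6)² = 47² = 2209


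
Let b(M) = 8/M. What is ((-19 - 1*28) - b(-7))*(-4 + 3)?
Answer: 321/7 ≈ 45.857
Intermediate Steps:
((-19 - 1*28) - b(-7))*(-4 + 3) = ((-19 - 1*28) - 8/(-7))*(-4 + 3) = ((-19 - 28) - 8*(-1)/7)*(-1) = (-47 - 1*(-8/7))*(-1) = (-47 + 8/7)*(-1) = -321/7*(-1) = 321/7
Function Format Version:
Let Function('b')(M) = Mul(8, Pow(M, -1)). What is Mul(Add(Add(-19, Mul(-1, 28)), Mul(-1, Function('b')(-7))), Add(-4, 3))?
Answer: Rational(321, 7) ≈ 45.857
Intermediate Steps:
Mul(Add(Add(-19, Mul(-1, 28)), Mul(-1, Function('b')(-7))), Add(-4, 3)) = Mul(Add(Add(-19, Mul(-1, 28)), Mul(-1, Mul(8, Pow(-7, -1)))), Add(-4, 3)) = Mul(Add(Add(-19, -28), Mul(-1, Mul(8, Rational(-1, 7)))), -1) = Mul(Add(-47, Mul(-1, Rational(-8, 7))), -1) = Mul(Add(-47, Rational(8, 7)), -1) = Mul(Rational(-321, 7), -1) = Rational(321, 7)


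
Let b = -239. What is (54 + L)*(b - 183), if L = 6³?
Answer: -113940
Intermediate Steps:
L = 216
(54 + L)*(b - 183) = (54 + 216)*(-239 - 183) = 270*(-422) = -113940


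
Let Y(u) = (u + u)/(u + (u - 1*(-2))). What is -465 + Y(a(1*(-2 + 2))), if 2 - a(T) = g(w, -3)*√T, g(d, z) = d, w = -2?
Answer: -1393/3 ≈ -464.33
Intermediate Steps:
a(T) = 2 + 2*√T (a(T) = 2 - (-2)*√T = 2 + 2*√T)
Y(u) = 2*u/(2 + 2*u) (Y(u) = (2*u)/(u + (u + 2)) = (2*u)/(u + (2 + u)) = (2*u)/(2 + 2*u) = 2*u/(2 + 2*u))
-465 + Y(a(1*(-2 + 2))) = -465 + (2 + 2*√(1*(-2 + 2)))/(1 + (2 + 2*√(1*(-2 + 2)))) = -465 + (2 + 2*√(1*0))/(1 + (2 + 2*√(1*0))) = -465 + (2 + 2*√0)/(1 + (2 + 2*√0)) = -465 + (2 + 2*0)/(1 + (2 + 2*0)) = -465 + (2 + 0)/(1 + (2 + 0)) = -465 + 2/(1 + 2) = -465 + 2/3 = -465 + 2*(⅓) = -465 + ⅔ = -1393/3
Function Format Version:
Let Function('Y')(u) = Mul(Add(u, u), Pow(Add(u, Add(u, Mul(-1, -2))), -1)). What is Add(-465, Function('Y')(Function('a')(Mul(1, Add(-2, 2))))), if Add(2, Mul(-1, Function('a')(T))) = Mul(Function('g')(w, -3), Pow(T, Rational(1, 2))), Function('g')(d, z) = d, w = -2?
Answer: Rational(-1393, 3) ≈ -464.33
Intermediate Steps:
Function('a')(T) = Add(2, Mul(2, Pow(T, Rational(1, 2)))) (Function('a')(T) = Add(2, Mul(-1, Mul(-2, Pow(T, Rational(1, 2))))) = Add(2, Mul(2, Pow(T, Rational(1, 2)))))
Function('Y')(u) = Mul(2, u, Pow(Add(2, Mul(2, u)), -1)) (Function('Y')(u) = Mul(Mul(2, u), Pow(Add(u, Add(u, 2)), -1)) = Mul(Mul(2, u), Pow(Add(u, Add(2, u)), -1)) = Mul(Mul(2, u), Pow(Add(2, Mul(2, u)), -1)) = Mul(2, u, Pow(Add(2, Mul(2, u)), -1)))
Add(-465, Function('Y')(Function('a')(Mul(1, Add(-2, 2))))) = Add(-465, Mul(Add(2, Mul(2, Pow(Mul(1, Add(-2, 2)), Rational(1, 2)))), Pow(Add(1, Add(2, Mul(2, Pow(Mul(1, Add(-2, 2)), Rational(1, 2))))), -1))) = Add(-465, Mul(Add(2, Mul(2, Pow(Mul(1, 0), Rational(1, 2)))), Pow(Add(1, Add(2, Mul(2, Pow(Mul(1, 0), Rational(1, 2))))), -1))) = Add(-465, Mul(Add(2, Mul(2, Pow(0, Rational(1, 2)))), Pow(Add(1, Add(2, Mul(2, Pow(0, Rational(1, 2))))), -1))) = Add(-465, Mul(Add(2, Mul(2, 0)), Pow(Add(1, Add(2, Mul(2, 0))), -1))) = Add(-465, Mul(Add(2, 0), Pow(Add(1, Add(2, 0)), -1))) = Add(-465, Mul(2, Pow(Add(1, 2), -1))) = Add(-465, Mul(2, Pow(3, -1))) = Add(-465, Mul(2, Rational(1, 3))) = Add(-465, Rational(2, 3)) = Rational(-1393, 3)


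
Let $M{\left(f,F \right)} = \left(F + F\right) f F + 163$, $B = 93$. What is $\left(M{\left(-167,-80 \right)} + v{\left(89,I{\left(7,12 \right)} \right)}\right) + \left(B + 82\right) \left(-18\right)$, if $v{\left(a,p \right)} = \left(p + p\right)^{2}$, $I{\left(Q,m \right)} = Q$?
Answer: $-2140391$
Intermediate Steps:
$v{\left(a,p \right)} = 4 p^{2}$ ($v{\left(a,p \right)} = \left(2 p\right)^{2} = 4 p^{2}$)
$M{\left(f,F \right)} = 163 + 2 f F^{2}$ ($M{\left(f,F \right)} = 2 F f F + 163 = 2 f F^{2} + 163 = 163 + 2 f F^{2}$)
$\left(M{\left(-167,-80 \right)} + v{\left(89,I{\left(7,12 \right)} \right)}\right) + \left(B + 82\right) \left(-18\right) = \left(\left(163 + 2 \left(-167\right) \left(-80\right)^{2}\right) + 4 \cdot 7^{2}\right) + \left(93 + 82\right) \left(-18\right) = \left(\left(163 + 2 \left(-167\right) 6400\right) + 4 \cdot 49\right) + 175 \left(-18\right) = \left(\left(163 - 2137600\right) + 196\right) - 3150 = \left(-2137437 + 196\right) - 3150 = -2137241 - 3150 = -2140391$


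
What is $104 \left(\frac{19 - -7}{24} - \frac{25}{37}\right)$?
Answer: $\frac{4706}{111} \approx 42.396$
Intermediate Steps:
$104 \left(\frac{19 - -7}{24} - \frac{25}{37}\right) = 104 \left(\left(19 + 7\right) \frac{1}{24} - \frac{25}{37}\right) = 104 \left(26 \cdot \frac{1}{24} - \frac{25}{37}\right) = 104 \left(\frac{13}{12} - \frac{25}{37}\right) = 104 \cdot \frac{181}{444} = \frac{4706}{111}$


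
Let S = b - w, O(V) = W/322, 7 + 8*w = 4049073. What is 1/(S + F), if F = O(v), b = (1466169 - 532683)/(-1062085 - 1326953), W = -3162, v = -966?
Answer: -256423412/129787033131865 ≈ -1.9757e-6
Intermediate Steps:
w = 2024533/4 (w = -7/8 + (1/8)*4049073 = -7/8 + 4049073/8 = 2024533/4 ≈ 5.0613e+5)
b = -155581/398173 (b = 933486/(-2389038) = 933486*(-1/2389038) = -155581/398173 ≈ -0.39074)
O(V) = -1581/161 (O(V) = -3162/322 = -3162*1/322 = -1581/161)
F = -1581/161 ≈ -9.8199
S = -806115000533/1592692 (S = -155581/398173 - 1*2024533/4 = -155581/398173 - 2024533/4 = -806115000533/1592692 ≈ -5.0613e+5)
1/(S + F) = 1/(-806115000533/1592692 - 1581/161) = 1/(-129787033131865/256423412) = -256423412/129787033131865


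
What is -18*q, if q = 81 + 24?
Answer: -1890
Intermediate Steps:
q = 105
-18*q = -18*105 = -1890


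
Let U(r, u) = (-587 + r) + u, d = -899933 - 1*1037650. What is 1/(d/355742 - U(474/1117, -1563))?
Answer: 397363814/851999298181 ≈ 0.00046639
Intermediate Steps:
d = -1937583 (d = -899933 - 1037650 = -1937583)
U(r, u) = -587 + r + u
1/(d/355742 - U(474/1117, -1563)) = 1/(-1937583/355742 - (-587 + 474/1117 - 1563)) = 1/(-1937583/355742 - 1*(-2401076/1117)) = 1/(-1937583/355742 + 2401076/1117) = 1/(851999298181/397363814) = 397363814/851999298181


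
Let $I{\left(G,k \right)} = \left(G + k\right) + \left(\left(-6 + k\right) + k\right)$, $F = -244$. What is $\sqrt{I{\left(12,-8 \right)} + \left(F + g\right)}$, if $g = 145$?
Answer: $3 i \sqrt{13} \approx 10.817 i$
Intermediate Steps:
$I{\left(G,k \right)} = -6 + G + 3 k$ ($I{\left(G,k \right)} = \left(G + k\right) + \left(-6 + 2 k\right) = -6 + G + 3 k$)
$\sqrt{I{\left(12,-8 \right)} + \left(F + g\right)} = \sqrt{\left(-6 + 12 + 3 \left(-8\right)\right) + \left(-244 + 145\right)} = \sqrt{\left(-6 + 12 - 24\right) - 99} = \sqrt{-18 - 99} = \sqrt{-117} = 3 i \sqrt{13}$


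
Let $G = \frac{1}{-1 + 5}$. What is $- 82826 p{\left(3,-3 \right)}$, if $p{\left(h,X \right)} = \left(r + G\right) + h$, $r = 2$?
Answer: $- \frac{869673}{2} \approx -4.3484 \cdot 10^{5}$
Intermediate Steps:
$G = \frac{1}{4} \approx 0.25$
$p{\left(h,X \right)} = \frac{9}{4} + h$ ($p{\left(h,X \right)} = \left(2 + \frac{1}{4}\right) + h = \frac{9}{4} + h$)
$- 82826 p{\left(3,-3 \right)} = - 82826 \left(\frac{9}{4} + 3\right) = \left(-82826\right) \frac{21}{4} = - \frac{869673}{2}$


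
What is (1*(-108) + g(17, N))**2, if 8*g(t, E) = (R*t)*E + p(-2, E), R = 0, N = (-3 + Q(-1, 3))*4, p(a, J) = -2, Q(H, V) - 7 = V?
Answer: 187489/16 ≈ 11718.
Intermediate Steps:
Q(H, V) = 7 + V
N = 28 (N = (-3 + (7 + 3))*4 = (-3 + 10)*4 = 7*4 = 28)
g(t, E) = -1/4 (g(t, E) = ((0*t)*E - 2)/8 = (0*E - 2)/8 = (0 - 2)/8 = (1/8)*(-2) = -1/4)
(1*(-108) + g(17, N))**2 = (1*(-108) - 1/4)**2 = (-108 - 1/4)**2 = (-433/4)**2 = 187489/16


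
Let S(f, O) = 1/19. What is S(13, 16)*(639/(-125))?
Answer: -639/2375 ≈ -0.26905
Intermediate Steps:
S(f, O) = 1/19
S(13, 16)*(639/(-125)) = (639/(-125))/19 = (639*(-1/125))/19 = (1/19)*(-639/125) = -639/2375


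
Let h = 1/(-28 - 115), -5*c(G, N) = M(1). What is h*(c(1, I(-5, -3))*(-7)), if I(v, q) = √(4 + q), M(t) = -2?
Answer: 14/715 ≈ 0.019580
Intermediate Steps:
c(G, N) = ⅖ (c(G, N) = -⅕*(-2) = ⅖)
h = -1/143 (h = 1/(-143) = -1/143 ≈ -0.0069930)
h*(c(1, I(-5, -3))*(-7)) = -2*(-7)/715 = -1/143*(-14/5) = 14/715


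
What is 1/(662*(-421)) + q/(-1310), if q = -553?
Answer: 38530224/91274905 ≈ 0.42213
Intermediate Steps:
1/(662*(-421)) + q/(-1310) = 1/(662*(-421)) - 553/(-1310) = (1/662)*(-1/421) - 553*(-1/1310) = -1/278702 + 553/1310 = 38530224/91274905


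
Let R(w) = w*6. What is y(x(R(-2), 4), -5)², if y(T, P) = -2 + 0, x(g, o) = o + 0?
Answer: 4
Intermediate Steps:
R(w) = 6*w
x(g, o) = o
y(T, P) = -2
y(x(R(-2), 4), -5)² = (-2)² = 4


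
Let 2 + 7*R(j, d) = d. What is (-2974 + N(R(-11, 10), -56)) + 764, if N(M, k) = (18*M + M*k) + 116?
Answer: -14962/7 ≈ -2137.4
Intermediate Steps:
R(j, d) = -2/7 + d/7
N(M, k) = 116 + 18*M + M*k
(-2974 + N(R(-11, 10), -56)) + 764 = (-2974 + (116 + 18*(-2/7 + (⅐)*10) + (-2/7 + (⅐)*10)*(-56))) + 764 = (-2974 + (116 + 18*(-2/7 + 10/7) + (-2/7 + 10/7)*(-56))) + 764 = (-2974 + (116 + 18*(8/7) + (8/7)*(-56))) + 764 = (-2974 + (116 + 144/7 - 64)) + 764 = (-2974 + 508/7) + 764 = -20310/7 + 764 = -14962/7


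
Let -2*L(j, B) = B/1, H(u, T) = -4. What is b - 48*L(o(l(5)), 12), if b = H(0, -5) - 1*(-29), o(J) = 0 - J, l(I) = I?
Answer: 313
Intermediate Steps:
o(J) = -J
L(j, B) = -B/2 (L(j, B) = -B/(2*1) = -B/2)
b = 25 (b = -4 - 1*(-29) = -4 + 29 = 25)
b - 48*L(o(l(5)), 12) = 25 - (-24)*12 = 25 - 48*(-6) = 25 + 288 = 313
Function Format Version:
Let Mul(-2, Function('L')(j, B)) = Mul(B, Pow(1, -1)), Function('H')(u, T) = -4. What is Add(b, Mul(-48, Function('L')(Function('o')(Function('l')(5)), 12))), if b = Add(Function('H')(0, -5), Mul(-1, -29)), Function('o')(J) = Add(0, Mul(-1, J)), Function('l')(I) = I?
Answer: 313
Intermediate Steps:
Function('o')(J) = Mul(-1, J)
Function('L')(j, B) = Mul(Rational(-1, 2), B) (Function('L')(j, B) = Mul(Rational(-1, 2), Mul(B, Pow(1, -1))) = Mul(Rational(-1, 2), Mul(B, 1)) = Mul(Rational(-1, 2), B))
b = 25 (b = Add(-4, Mul(-1, -29)) = Add(-4, 29) = 25)
Add(b, Mul(-48, Function('L')(Function('o')(Function('l')(5)), 12))) = Add(25, Mul(-48, Mul(Rational(-1, 2), 12))) = Add(25, Mul(-48, -6)) = Add(25, 288) = 313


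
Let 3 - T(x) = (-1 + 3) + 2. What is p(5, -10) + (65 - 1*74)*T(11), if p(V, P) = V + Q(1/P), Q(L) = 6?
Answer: 20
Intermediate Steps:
T(x) = -1 (T(x) = 3 - ((-1 + 3) + 2) = 3 - (2 + 2) = 3 - 1*4 = 3 - 4 = -1)
p(V, P) = 6 + V (p(V, P) = V + 6 = 6 + V)
p(5, -10) + (65 - 1*74)*T(11) = (6 + 5) + (65 - 1*74)*(-1) = 11 + (65 - 74)*(-1) = 11 - 9*(-1) = 11 + 9 = 20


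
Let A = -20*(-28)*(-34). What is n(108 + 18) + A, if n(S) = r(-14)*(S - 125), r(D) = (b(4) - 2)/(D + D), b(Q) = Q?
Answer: -266561/14 ≈ -19040.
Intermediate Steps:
A = -19040 (A = 560*(-34) = -19040)
r(D) = 1/D (r(D) = (4 - 2)/(D + D) = 2/((2*D)) = 2*(1/(2*D)) = 1/D)
n(S) = 125/14 - S/14 (n(S) = (S - 125)/(-14) = -(-125 + S)/14 = 125/14 - S/14)
n(108 + 18) + A = (125/14 - (108 + 18)/14) - 19040 = (125/14 - 1/14*126) - 19040 = (125/14 - 9) - 19040 = -1/14 - 19040 = -266561/14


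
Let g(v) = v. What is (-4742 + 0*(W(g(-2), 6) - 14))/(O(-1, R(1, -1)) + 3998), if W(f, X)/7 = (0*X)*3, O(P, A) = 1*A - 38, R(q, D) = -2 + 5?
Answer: -4742/3963 ≈ -1.1966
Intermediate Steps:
R(q, D) = 3
O(P, A) = -38 + A (O(P, A) = A - 38 = -38 + A)
W(f, X) = 0 (W(f, X) = 7*((0*X)*3) = 7*(0*3) = 7*0 = 0)
(-4742 + 0*(W(g(-2), 6) - 14))/(O(-1, R(1, -1)) + 3998) = (-4742 + 0*(0 - 14))/((-38 + 3) + 3998) = (-4742 + 0*(-14))/(-35 + 3998) = (-4742 + 0)/3963 = -4742*1/3963 = -4742/3963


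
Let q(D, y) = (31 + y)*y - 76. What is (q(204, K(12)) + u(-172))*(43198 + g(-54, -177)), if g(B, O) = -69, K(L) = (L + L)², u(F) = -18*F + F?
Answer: 15202109920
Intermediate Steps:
u(F) = -17*F
K(L) = 4*L² (K(L) = (2*L)² = 4*L²)
q(D, y) = -76 + y*(31 + y) (q(D, y) = y*(31 + y) - 76 = -76 + y*(31 + y))
(q(204, K(12)) + u(-172))*(43198 + g(-54, -177)) = ((-76 + (4*12²)² + 31*(4*12²)) - 17*(-172))*(43198 - 69) = ((-76 + (4*144)² + 31*(4*144)) + 2924)*43129 = ((-76 + 576² + 31*576) + 2924)*43129 = ((-76 + 331776 + 17856) + 2924)*43129 = (349556 + 2924)*43129 = 352480*43129 = 15202109920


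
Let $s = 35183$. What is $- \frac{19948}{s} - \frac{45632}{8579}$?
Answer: $- \frac{77243676}{13123259} \approx -5.886$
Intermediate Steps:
$- \frac{19948}{s} - \frac{45632}{8579} = - \frac{19948}{35183} - \frac{45632}{8579} = \left(-19948\right) \frac{1}{35183} - \frac{1984}{373} = - \frac{19948}{35183} - \frac{1984}{373} = - \frac{77243676}{13123259}$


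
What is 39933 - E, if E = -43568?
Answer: 83501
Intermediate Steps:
39933 - E = 39933 - 1*(-43568) = 39933 + 43568 = 83501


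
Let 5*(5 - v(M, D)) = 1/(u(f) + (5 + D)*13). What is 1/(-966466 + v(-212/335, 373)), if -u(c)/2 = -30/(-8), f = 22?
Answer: -49065/47419408967 ≈ -1.0347e-6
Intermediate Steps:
u(c) = -15/2 (u(c) = -(-60)/(-8) = -(-60)*(-1)/8 = -2*15/4 = -15/2)
v(M, D) = 5 - 1/(5*(115/2 + 13*D)) (v(M, D) = 5 - 1/(5*(-15/2 + (5 + D)*13)) = 5 - 1/(5*(-15/2 + (65 + 13*D))) = 5 - 1/(5*(115/2 + 13*D)))
1/(-966466 + v(-212/335, 373)) = 1/(-966466 + 13*(221 + 50*373)/(5*(115 + 26*373))) = 1/(-966466 + 13*(221 + 18650)/(5*(115 + 9698))) = 1/(-966466 + (13/5)*18871/9813) = 1/(-966466 + (13/5)*(1/9813)*18871) = 1/(-966466 + 245323/49065) = 1/(-47419408967/49065) = -49065/47419408967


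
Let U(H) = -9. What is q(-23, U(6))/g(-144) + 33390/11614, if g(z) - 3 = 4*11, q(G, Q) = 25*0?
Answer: 16695/5807 ≈ 2.8750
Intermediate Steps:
q(G, Q) = 0
g(z) = 47 (g(z) = 3 + 4*11 = 3 + 44 = 47)
q(-23, U(6))/g(-144) + 33390/11614 = 0/47 + 33390/11614 = 0*(1/47) + 33390*(1/11614) = 0 + 16695/5807 = 16695/5807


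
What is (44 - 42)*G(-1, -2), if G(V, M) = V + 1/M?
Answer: -3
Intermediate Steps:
(44 - 42)*G(-1, -2) = (44 - 42)*(-1 + 1/(-2)) = 2*(-1 - ½) = 2*(-3/2) = -3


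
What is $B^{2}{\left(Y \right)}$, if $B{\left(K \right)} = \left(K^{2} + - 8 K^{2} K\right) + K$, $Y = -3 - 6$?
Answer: $34857216$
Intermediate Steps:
$Y = -9$
$B{\left(K \right)} = K + K^{2} - 8 K^{3}$ ($B{\left(K \right)} = \left(K^{2} - 8 K^{3}\right) + K = K + K^{2} - 8 K^{3}$)
$B^{2}{\left(Y \right)} = \left(- 9 \left(1 - 9 - 8 \left(-9\right)^{2}\right)\right)^{2} = \left(- 9 \left(1 - 9 - 648\right)\right)^{2} = \left(\left(-9\right) \left(-656\right)\right)^{2} = 5904^{2} = 34857216$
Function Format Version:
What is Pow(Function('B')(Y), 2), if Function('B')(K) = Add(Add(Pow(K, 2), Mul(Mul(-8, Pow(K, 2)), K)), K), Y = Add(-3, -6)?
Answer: 34857216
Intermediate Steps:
Y = -9
Function('B')(K) = Add(K, Pow(K, 2), Mul(-8, Pow(K, 3))) (Function('B')(K) = Add(Add(Pow(K, 2), Mul(-8, Pow(K, 3))), K) = Add(K, Pow(K, 2), Mul(-8, Pow(K, 3))))
Pow(Function('B')(Y), 2) = Pow(Mul(-9, Add(1, -9, Mul(-8, Pow(-9, 2)))), 2) = Pow(Mul(-9, Add(1, -9, Mul(-8, 81))), 2) = Pow(Mul(-9, Add(1, -9, -648)), 2) = Pow(Mul(-9, -656), 2) = Pow(5904, 2) = 34857216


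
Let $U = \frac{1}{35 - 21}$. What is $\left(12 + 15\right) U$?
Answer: $\frac{27}{14} \approx 1.9286$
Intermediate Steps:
$U = \frac{1}{14} \approx 0.071429$
$\left(12 + 15\right) U = \left(12 + 15\right) \frac{1}{14} = 27 \cdot \frac{1}{14} = \frac{27}{14}$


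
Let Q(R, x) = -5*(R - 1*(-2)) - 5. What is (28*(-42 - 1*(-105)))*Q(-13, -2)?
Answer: 88200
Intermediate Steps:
Q(R, x) = -15 - 5*R (Q(R, x) = -5*(R + 2) - 5 = -5*(2 + R) - 5 = (-10 - 5*R) - 5 = -15 - 5*R)
(28*(-42 - 1*(-105)))*Q(-13, -2) = (28*(-42 - 1*(-105)))*(-15 - 5*(-13)) = (28*(-42 + 105))*(-15 + 65) = (28*63)*50 = 1764*50 = 88200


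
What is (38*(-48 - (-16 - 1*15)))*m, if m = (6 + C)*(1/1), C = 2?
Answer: -5168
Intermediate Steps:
m = 8 (m = (6 + 2)*(1/1) = 8*(1*1) = 8*1 = 8)
(38*(-48 - (-16 - 1*15)))*m = (38*(-48 - (-16 - 1*15)))*8 = (38*(-48 - (-16 - 15)))*8 = (38*(-48 - 1*(-31)))*8 = (38*(-48 + 31))*8 = (38*(-17))*8 = -646*8 = -5168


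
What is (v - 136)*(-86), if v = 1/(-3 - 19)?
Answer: 128699/11 ≈ 11700.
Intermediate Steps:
v = -1/22 (v = 1/(-22) = -1/22 ≈ -0.045455)
(v - 136)*(-86) = (-1/22 - 136)*(-86) = -2993/22*(-86) = 128699/11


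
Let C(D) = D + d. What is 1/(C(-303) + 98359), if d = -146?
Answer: 1/97910 ≈ 1.0213e-5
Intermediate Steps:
C(D) = -146 + D (C(D) = D - 146 = -146 + D)
1/(C(-303) + 98359) = 1/((-146 - 303) + 98359) = 1/(-449 + 98359) = 1/97910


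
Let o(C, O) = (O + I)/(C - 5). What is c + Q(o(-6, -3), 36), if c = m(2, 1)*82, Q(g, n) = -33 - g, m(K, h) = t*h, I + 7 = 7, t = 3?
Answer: 2340/11 ≈ 212.73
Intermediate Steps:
I = 0 (I = -7 + 7 = 0)
o(C, O) = O/(-5 + C) (o(C, O) = (O + 0)/(C - 5) = O/(-5 + C))
m(K, h) = 3*h
c = 246 (c = (3*1)*82 = 3*82 = 246)
c + Q(o(-6, -3), 36) = 246 + (-33 - (-3)/(-5 - 6)) = 246 + (-33 - (-3)/(-11)) = 246 + (-33 - (-3)*(-1)/11) = 246 + (-33 - 1*3/11) = 246 + (-33 - 3/11) = 246 - 366/11 = 2340/11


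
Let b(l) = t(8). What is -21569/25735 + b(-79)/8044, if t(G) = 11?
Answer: -173217951/207012340 ≈ -0.83675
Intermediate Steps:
b(l) = 11
-21569/25735 + b(-79)/8044 = -21569/25735 + 11/8044 = -173217951/207012340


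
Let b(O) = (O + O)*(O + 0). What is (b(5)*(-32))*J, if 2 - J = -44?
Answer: -73600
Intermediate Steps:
J = 46 (J = 2 - 1*(-44) = 2 + 44 = 46)
b(O) = 2*O**2 (b(O) = (2*O)*O = 2*O**2)
(b(5)*(-32))*J = ((2*5**2)*(-32))*46 = ((2*25)*(-32))*46 = (50*(-32))*46 = -1600*46 = -73600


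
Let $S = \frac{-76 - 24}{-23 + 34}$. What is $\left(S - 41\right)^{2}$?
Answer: $\frac{303601}{121} \approx 2509.1$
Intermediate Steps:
$S = - \frac{100}{11} \approx -9.0909$
$\left(S - 41\right)^{2} = \left(- \frac{100}{11} - 41\right)^{2} = \left(- \frac{551}{11}\right)^{2} = \frac{303601}{121}$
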